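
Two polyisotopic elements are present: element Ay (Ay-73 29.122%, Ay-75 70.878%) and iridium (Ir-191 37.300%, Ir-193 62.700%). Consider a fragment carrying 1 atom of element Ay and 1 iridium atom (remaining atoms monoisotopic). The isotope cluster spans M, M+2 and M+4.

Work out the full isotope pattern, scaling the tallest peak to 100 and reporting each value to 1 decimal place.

Element Ay pattern (n=1): 0.29122 : 0.70878
Iridium pattern (n=1): 0.3730 : 0.6270
Convolve the two distributions (both contribute in 2-u steps):
  M: 0.29122×0.3730 = 0.108625
  M+2: 0.29122×0.6270 + 0.70878×0.3730 = 0.446970
  M+4: 0.70878×0.6270 = 0.444405
Scale to base peak (0.446970) = 100: 24.3 : 100.0 : 99.4

24.3 : 100.0 : 99.4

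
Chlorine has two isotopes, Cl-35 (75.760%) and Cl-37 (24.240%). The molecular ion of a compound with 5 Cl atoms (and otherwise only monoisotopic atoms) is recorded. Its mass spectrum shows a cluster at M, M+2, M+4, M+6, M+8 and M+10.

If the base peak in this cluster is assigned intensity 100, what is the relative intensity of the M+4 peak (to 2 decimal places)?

63.99

Term probabilities: M 0.2496, M+2 0.3993, M+4 0.2555, M+6 0.0817, M+8 0.0131, M+10 0.0008. Base peak = M+2.
P(M+2) = C(5,1) × 0.75760^4 × 0.24240^1 = 5 × 0.32942751 × 0.2424 = 0.399266 (base)
P(M+4) = C(5,2) × 0.75760^3 × 0.24240^2 = 10 × 0.4348304 × 0.05875776 = 0.255497
Relative intensity = 0.255497 / 0.399266 × 100 = 63.99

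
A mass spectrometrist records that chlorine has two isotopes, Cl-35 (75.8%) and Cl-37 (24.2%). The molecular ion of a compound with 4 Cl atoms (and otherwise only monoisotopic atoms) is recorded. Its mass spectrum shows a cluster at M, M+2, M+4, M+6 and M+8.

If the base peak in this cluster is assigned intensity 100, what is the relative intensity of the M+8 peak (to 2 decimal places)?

(0.758 + 0.242)^4 gives M 0.3301, M+2 0.4216, M+4 0.2019, M+6 0.0430, M+8 0.0034; the largest is M+2.
P(M+2) = C(4,1) × 0.758^3 × 0.242^1 = 4 × 0.43551951 × 0.2420 = 0.421583 (base)
P(M+8) = C(4,4) × 0.758^0 × 0.242^4 = 1 × 1.0000 × 0.00342974 = 0.003430
Relative intensity = 0.003430 / 0.421583 × 100 = 0.81

0.81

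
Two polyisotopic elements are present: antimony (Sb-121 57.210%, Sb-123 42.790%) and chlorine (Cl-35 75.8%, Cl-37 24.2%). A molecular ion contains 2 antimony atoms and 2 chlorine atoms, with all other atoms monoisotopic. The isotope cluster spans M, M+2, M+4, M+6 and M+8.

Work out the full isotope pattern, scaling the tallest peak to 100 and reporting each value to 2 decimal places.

46.85 : 100.00 : 75.74 : 23.88 : 2.67

Antimony pattern (n=2): 0.32729841 : 0.48960318 : 0.18309841
Chlorine pattern (n=2): 0.574564 : 0.366872 : 0.058564
Convolve the two distributions (both contribute in 2-u steps):
  M: 0.32729841×0.574564 = 0.188054
  M+2: 0.32729841×0.366872 + 0.48960318×0.574564 = 0.401385
  M+4: 0.32729841×0.058564 + 0.48960318×0.366872 + 0.18309841×0.574564 = 0.303991
  M+6: 0.48960318×0.058564 + 0.18309841×0.366872 = 0.095847
  M+8: 0.18309841×0.058564 = 0.010723
Scale to base peak (0.401385) = 100: 46.85 : 100.00 : 75.74 : 23.88 : 2.67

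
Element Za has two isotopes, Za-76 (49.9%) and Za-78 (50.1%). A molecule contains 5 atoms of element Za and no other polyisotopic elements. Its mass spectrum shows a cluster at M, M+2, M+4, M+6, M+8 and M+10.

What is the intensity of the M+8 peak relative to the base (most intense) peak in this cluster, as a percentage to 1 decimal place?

Binomial terms of (0.499 + 0.501)^5: M 0.0309, M+2 0.1553, M+4 0.3119, M+6 0.3131, M+8 0.1572, M+10 0.0316 → M+6 is the base peak.
P(M+6) = C(5,3) × 0.499^2 × 0.501^3 = 10 × 0.249001 × 0.1257515 = 0.313122 (base)
P(M+8) = C(5,4) × 0.499^1 × 0.501^4 = 5 × 0.4990 × 0.0630015 = 0.157189
Relative intensity = 0.157189 / 0.313122 × 100 = 50.2

50.2%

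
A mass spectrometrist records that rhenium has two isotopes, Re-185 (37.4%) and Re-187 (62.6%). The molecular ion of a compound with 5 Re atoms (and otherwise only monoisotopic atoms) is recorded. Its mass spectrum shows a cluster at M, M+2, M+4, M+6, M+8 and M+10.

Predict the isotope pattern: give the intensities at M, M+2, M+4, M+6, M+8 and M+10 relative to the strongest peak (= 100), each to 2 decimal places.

Each Re atom is independently Re-185 (p = 0.374) or Re-187 (q = 0.626); the cluster is the binomial expansion (p + q)^5.
P(M) = 0.374^5 = 0.007317
P(M+2) = 5 × 0.374^4 × 0.626^1 = 0.061239
P(M+4) = 10 × 0.374^3 × 0.626^2 = 0.205005
P(M+6) = 10 × 0.374^2 × 0.626^3 = 0.343136
P(M+8) = 5 × 0.374^1 × 0.626^4 = 0.287170
P(M+10) = 0.626^5 = 0.096133
The M+6 peak is largest (0.343136); scaling to 100 gives 2.13 : 17.85 : 59.74 : 100.00 : 83.69 : 28.02.

2.13 : 17.85 : 59.74 : 100.00 : 83.69 : 28.02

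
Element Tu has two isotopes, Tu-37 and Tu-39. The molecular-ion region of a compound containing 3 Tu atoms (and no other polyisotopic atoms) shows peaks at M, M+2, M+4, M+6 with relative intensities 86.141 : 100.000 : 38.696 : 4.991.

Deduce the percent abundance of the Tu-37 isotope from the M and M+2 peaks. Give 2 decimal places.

Let p = fractional abundance of Tu-37. I(M+2)/I(M) = [C(3,1)·p^2·(1−p)] / p^3 = 3·(1−p)/p = 100.000/86.141 = 1.1609
(1−p)/p = 1.1609/3 = 0.3870  ⇒  p = 1/(1 + 0.3870) = 0.7210
Tu-37: 72.10%, Tu-39: 27.90%.

72.10%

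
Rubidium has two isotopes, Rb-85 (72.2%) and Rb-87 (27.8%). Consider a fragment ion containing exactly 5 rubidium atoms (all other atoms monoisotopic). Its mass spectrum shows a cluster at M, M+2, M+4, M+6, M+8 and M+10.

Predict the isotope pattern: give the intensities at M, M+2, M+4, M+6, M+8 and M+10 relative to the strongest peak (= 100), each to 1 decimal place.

51.9 : 100.0 : 77.0 : 29.7 : 5.7 : 0.4

Expanding (0.722 + 0.278)^5:
P(M) = 0.722^5 = 0.196194
P(M+2) = 5 × 0.722^4 × 0.278^1 = 0.377714
P(M+4) = 10 × 0.722^3 × 0.278^2 = 0.290872
P(M+6) = 10 × 0.722^2 × 0.278^3 = 0.111998
P(M+8) = 5 × 0.722^1 × 0.278^4 = 0.021562
P(M+10) = 0.278^5 = 0.001660
The M+2 peak is largest (0.377714); scaling to 100 gives 51.9 : 100.0 : 77.0 : 29.7 : 5.7 : 0.4.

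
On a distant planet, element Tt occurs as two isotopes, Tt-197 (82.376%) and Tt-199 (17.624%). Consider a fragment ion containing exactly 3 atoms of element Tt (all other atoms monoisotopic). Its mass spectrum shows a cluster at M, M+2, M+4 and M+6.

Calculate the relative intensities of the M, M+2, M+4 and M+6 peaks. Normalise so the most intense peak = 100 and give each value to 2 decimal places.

Each Tt atom is independently Tt-197 (p = 0.82376) or Tt-199 (q = 0.17624); the cluster is the binomial expansion (p + q)^3.
P(M) = 0.82376^3 = 0.558988
P(M+2) = 3 × 0.82376^2 × 0.17624^1 = 0.358779
P(M+4) = 3 × 0.82376^1 × 0.17624^2 = 0.076759
P(M+6) = 0.17624^3 = 0.005474
The M peak is largest (0.558988); scaling to 100 gives 100.00 : 64.18 : 13.73 : 0.98.

100.00 : 64.18 : 13.73 : 0.98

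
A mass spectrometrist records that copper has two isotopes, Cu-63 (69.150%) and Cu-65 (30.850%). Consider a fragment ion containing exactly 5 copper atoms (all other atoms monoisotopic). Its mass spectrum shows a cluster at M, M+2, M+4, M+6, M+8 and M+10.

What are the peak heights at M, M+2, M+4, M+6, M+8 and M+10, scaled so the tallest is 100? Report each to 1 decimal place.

Each Cu atom is independently Cu-63 (p = 0.69150) or Cu-65 (q = 0.30850); the cluster is the binomial expansion (p + q)^5.
P(M) = 0.69150^5 = 0.158111
P(M+2) = 5 × 0.69150^4 × 0.30850^1 = 0.352691
P(M+4) = 10 × 0.69150^3 × 0.30850^2 = 0.314693
P(M+6) = 10 × 0.69150^2 × 0.30850^3 = 0.140394
P(M+8) = 5 × 0.69150^1 × 0.30850^4 = 0.031317
P(M+10) = 0.30850^5 = 0.002794
The M+2 peak is largest (0.352691); scaling to 100 gives 44.8 : 100.0 : 89.2 : 39.8 : 8.9 : 0.8.

44.8 : 100.0 : 89.2 : 39.8 : 8.9 : 0.8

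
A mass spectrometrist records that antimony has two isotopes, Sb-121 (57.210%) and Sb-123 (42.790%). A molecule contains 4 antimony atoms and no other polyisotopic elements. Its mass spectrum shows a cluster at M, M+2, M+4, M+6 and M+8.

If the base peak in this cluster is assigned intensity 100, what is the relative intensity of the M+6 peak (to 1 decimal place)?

49.9

Binomial terms of (0.57210 + 0.42790)^4: M 0.1071, M+2 0.3205, M+4 0.3596, M+6 0.1793, M+8 0.0335 → M+4 is the base peak.
P(M+4) = C(4,2) × 0.57210^2 × 0.42790^2 = 6 × 0.32729841 × 0.18309841 = 0.359567 (base)
P(M+6) = C(4,3) × 0.57210^1 × 0.42790^3 = 4 × 0.5721 × 0.07834781 = 0.179291
Relative intensity = 0.179291 / 0.359567 × 100 = 49.9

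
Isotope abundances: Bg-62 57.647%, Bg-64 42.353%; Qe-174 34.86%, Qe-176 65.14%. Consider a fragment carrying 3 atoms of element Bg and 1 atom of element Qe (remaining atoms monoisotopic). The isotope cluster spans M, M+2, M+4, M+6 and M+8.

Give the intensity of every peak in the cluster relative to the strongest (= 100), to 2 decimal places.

Element Bg pattern (n=3): 0.19157116 : 0.4222395 : 0.31021752 : 0.07597182
Element Qe pattern (n=1): 0.3486 : 0.6514
Convolve the two distributions (both contribute in 2-u steps):
  M: 0.19157116×0.3486 = 0.066782
  M+2: 0.19157116×0.6514 + 0.4222395×0.3486 = 0.271982
  M+4: 0.4222395×0.6514 + 0.31021752×0.3486 = 0.383189
  M+6: 0.31021752×0.6514 + 0.07597182×0.3486 = 0.228559
  M+8: 0.07597182×0.6514 = 0.049488
Scale to base peak (0.383189) = 100: 17.43 : 70.98 : 100.00 : 59.65 : 12.91

17.43 : 70.98 : 100.00 : 59.65 : 12.91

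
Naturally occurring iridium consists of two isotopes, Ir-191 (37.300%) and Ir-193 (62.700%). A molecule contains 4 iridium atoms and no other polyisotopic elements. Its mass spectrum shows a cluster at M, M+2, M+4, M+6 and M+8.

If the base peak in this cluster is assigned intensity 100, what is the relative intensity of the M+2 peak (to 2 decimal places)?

Term probabilities: M 0.0194, M+2 0.1302, M+4 0.3282, M+6 0.3678, M+8 0.1546. Base peak = M+6.
P(M+6) = C(4,3) × 0.37300^1 × 0.62700^3 = 4 × 0.3730 × 0.24649188 = 0.367766 (base)
P(M+2) = C(4,1) × 0.37300^3 × 0.62700^1 = 4 × 0.05189512 × 0.6270 = 0.130153
Relative intensity = 0.130153 / 0.367766 × 100 = 35.39

35.39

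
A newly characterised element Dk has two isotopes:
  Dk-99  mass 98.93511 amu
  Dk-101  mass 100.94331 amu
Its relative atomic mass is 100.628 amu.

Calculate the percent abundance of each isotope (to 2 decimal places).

Dk-99: 15.70%, Dk-101: 84.30%

Let x be the fractional abundance of Dk-99; then Dk-101 has abundance 1 − x.
98.93511·x + 100.94331·(1 − x) = 100.628
(98.93511 − 100.94331)·x = 100.628 − 100.94331
x = -0.31531 / -2.00820 = 0.15701 → 15.70% Dk-99, 84.30% Dk-101.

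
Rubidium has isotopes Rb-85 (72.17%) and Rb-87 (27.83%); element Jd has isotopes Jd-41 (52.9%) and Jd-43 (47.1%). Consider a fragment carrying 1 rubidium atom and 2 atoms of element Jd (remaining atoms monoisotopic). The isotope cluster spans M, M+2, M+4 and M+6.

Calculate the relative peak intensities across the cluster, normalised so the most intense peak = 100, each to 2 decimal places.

Rubidium pattern (n=1): 0.7217 : 0.2783
Element Jd pattern (n=2): 0.279841 : 0.498318 : 0.221841
Convolve the two distributions (both contribute in 2-u steps):
  M: 0.7217×0.279841 = 0.201961
  M+2: 0.7217×0.498318 + 0.2783×0.279841 = 0.437516
  M+4: 0.7217×0.221841 + 0.2783×0.498318 = 0.298785
  M+6: 0.2783×0.221841 = 0.061738
Scale to base peak (0.437516) = 100: 46.16 : 100.00 : 68.29 : 14.11

46.16 : 100.00 : 68.29 : 14.11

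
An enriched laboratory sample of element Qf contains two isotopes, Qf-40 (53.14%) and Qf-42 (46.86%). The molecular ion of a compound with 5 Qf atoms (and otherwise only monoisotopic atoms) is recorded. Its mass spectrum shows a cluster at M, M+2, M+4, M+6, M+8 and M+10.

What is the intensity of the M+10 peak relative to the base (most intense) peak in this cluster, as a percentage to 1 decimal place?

6.9%

Term probabilities: M 0.0424, M+2 0.1868, M+4 0.3295, M+6 0.2906, M+8 0.1281, M+10 0.0226. Base peak = M+4.
P(M+4) = C(5,2) × 0.5314^3 × 0.4686^2 = 10 × 0.1500599 × 0.21958596 = 0.329510 (base)
P(M+10) = C(5,5) × 0.5314^0 × 0.4686^5 = 1 × 1.0000 × 0.02259495 = 0.022595
Relative intensity = 0.022595 / 0.329510 × 100 = 6.9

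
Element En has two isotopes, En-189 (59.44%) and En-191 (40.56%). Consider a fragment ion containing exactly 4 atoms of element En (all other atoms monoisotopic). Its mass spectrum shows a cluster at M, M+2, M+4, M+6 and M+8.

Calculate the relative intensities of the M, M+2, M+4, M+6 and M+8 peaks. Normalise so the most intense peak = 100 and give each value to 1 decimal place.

Each En atom is independently En-189 (p = 0.5944) or En-191 (q = 0.4056); the cluster is the binomial expansion (p + q)^4.
P(M) = 0.5944^4 = 0.124829
P(M+2) = 4 × 0.5944^3 × 0.4056^1 = 0.340717
P(M+4) = 6 × 0.5944^2 × 0.4056^2 = 0.348742
P(M+6) = 4 × 0.5944^1 × 0.4056^3 = 0.158647
P(M+8) = 0.4056^4 = 0.027064
The M+4 peak is largest (0.348742); scaling to 100 gives 35.8 : 97.7 : 100.0 : 45.5 : 7.8.

35.8 : 97.7 : 100.0 : 45.5 : 7.8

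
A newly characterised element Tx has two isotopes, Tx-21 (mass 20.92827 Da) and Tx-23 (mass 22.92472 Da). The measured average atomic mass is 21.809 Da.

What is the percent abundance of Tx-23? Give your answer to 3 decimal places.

With x = fraction of Tx-21 (so Tx-23 is 1 − x):
20.92827·x + 22.92472·(1 − x) = 21.809
(20.92827 − 22.92472)·x = 21.809 − 22.92472
x = -1.11572 / -1.99645 = 0.55885 → 55.885% Tx-21, 44.115% Tx-23.

44.115%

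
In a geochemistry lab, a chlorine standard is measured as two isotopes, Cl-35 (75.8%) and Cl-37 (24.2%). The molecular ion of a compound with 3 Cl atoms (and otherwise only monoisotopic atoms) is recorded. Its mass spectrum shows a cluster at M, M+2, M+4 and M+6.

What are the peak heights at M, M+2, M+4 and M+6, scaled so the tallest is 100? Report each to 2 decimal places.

100.00 : 95.78 : 30.58 : 3.25

The 3 Cl atoms are independent, so intensities follow the terms of (0.758 + 0.242)^3.
P(M) = 0.758^3 = 0.435520
P(M+2) = 3 × 0.758^2 × 0.242^1 = 0.417133
P(M+4) = 3 × 0.758^1 × 0.242^2 = 0.133175
P(M+6) = 0.242^3 = 0.014172
The M peak is largest (0.435520); scaling to 100 gives 100.00 : 95.78 : 30.58 : 3.25.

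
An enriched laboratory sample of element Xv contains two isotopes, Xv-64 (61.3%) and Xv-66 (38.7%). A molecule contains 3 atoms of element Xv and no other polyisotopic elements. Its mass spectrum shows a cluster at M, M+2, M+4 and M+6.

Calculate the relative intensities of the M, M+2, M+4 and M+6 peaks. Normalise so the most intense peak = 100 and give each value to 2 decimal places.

52.80 : 100.00 : 63.13 : 13.29

Expanding (0.613 + 0.387)^3:
P(M) = 0.613^3 = 0.230346
P(M+2) = 3 × 0.613^2 × 0.387^1 = 0.436268
P(M+4) = 3 × 0.613^1 × 0.387^2 = 0.275425
P(M+6) = 0.387^3 = 0.057961
The M+2 peak is largest (0.436268); scaling to 100 gives 52.80 : 100.00 : 63.13 : 13.29.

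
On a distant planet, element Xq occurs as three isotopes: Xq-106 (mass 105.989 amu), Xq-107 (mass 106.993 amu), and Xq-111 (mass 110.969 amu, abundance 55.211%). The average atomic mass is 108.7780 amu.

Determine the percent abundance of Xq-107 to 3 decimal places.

3.933%

The remaining 44.789% is split between Xq-106 (fraction x) and Xq-107 (fraction 0.44789 − x).
Substituting: 105.989x + 106.993(0.44789 − x) = 47.51090541
(105.989 − 106.993)x = -0.41018936  ⇒  x = 0.40856, y = 0.03933
Xq-106: 40.856%, Xq-107: 3.933%.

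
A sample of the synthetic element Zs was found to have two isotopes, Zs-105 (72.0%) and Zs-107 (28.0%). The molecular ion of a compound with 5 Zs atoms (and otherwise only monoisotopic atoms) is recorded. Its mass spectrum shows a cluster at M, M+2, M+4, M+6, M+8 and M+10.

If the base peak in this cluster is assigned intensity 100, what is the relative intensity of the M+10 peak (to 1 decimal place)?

0.5

Binomial terms of (0.720 + 0.280)^5: M 0.1935, M+2 0.3762, M+4 0.2926, M+6 0.1138, M+8 0.0221, M+10 0.0017 → M+2 is the base peak.
P(M+2) = C(5,1) × 0.720^4 × 0.280^1 = 5 × 0.26873856 × 0.2800 = 0.376234 (base)
P(M+10) = C(5,5) × 0.720^0 × 0.280^5 = 1 × 1.0000 × 0.00172104 = 0.001721
Relative intensity = 0.001721 / 0.376234 × 100 = 0.5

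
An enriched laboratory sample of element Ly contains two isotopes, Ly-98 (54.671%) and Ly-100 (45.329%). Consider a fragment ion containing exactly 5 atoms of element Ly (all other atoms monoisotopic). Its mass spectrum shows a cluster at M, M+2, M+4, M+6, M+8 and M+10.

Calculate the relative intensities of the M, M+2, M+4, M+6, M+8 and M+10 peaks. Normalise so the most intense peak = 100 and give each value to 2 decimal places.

14.55 : 60.30 : 100.00 : 82.91 : 34.37 : 5.70

Expanding (0.54671 + 0.45329)^5:
P(M) = 0.54671^5 = 0.048841
P(M+2) = 5 × 0.54671^4 × 0.45329^1 = 0.202476
P(M+4) = 10 × 0.54671^3 × 0.45329^2 = 0.335756
P(M+6) = 10 × 0.54671^2 × 0.45329^3 = 0.278383
P(M+8) = 5 × 0.54671^1 × 0.45329^4 = 0.115407
P(M+10) = 0.45329^5 = 0.019137
The M+4 peak is largest (0.335756); scaling to 100 gives 14.55 : 60.30 : 100.00 : 82.91 : 34.37 : 5.70.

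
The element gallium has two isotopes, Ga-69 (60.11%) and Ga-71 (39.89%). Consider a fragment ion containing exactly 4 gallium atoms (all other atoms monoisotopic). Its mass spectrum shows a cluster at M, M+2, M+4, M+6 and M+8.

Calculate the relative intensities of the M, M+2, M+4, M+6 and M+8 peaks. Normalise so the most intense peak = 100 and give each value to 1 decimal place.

Each Ga atom is independently Ga-69 (p = 0.6011) or Ga-71 (q = 0.3989); the cluster is the binomial expansion (p + q)^4.
P(M) = 0.6011^4 = 0.130553
P(M+2) = 4 × 0.6011^3 × 0.3989^1 = 0.346549
P(M+4) = 6 × 0.6011^2 × 0.3989^2 = 0.344963
P(M+6) = 4 × 0.6011^1 × 0.3989^3 = 0.152616
P(M+8) = 0.3989^4 = 0.025320
The M+2 peak is largest (0.346549); scaling to 100 gives 37.7 : 100.0 : 99.5 : 44.0 : 7.3.

37.7 : 100.0 : 99.5 : 44.0 : 7.3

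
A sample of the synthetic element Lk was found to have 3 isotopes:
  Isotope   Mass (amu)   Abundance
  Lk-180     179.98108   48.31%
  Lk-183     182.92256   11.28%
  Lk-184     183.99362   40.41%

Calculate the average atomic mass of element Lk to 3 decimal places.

181.934 amu

Average mass = Σ (abundance × isotope mass) = 0.4831 × 179.98108 + 0.1128 × 182.92256 + 0.4041 × 183.99362
= 86.948860 + 20.633665 + 74.351822 = 181.934347 amu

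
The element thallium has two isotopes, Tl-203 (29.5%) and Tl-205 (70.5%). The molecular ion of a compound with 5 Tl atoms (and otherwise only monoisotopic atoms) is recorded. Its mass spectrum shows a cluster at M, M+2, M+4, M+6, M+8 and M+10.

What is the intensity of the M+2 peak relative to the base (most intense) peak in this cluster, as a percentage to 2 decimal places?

(0.295 + 0.705)^5 gives M 0.0022, M+2 0.0267, M+4 0.1276, M+6 0.3049, M+8 0.3644, M+10 0.1742; the largest is M+8.
P(M+8) = C(5,4) × 0.295^1 × 0.705^4 = 5 × 0.2950 × 0.24703385 = 0.364375 (base)
P(M+2) = C(5,1) × 0.295^4 × 0.705^1 = 5 × 0.00757335 × 0.7050 = 0.026696
Relative intensity = 0.026696 / 0.364375 × 100 = 7.33

7.33%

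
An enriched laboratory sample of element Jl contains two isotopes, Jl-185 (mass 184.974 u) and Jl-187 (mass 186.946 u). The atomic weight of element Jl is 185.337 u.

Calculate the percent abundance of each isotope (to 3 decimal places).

Let x be the fractional abundance of Jl-185; then Jl-187 has abundance 1 − x.
184.974·x + 186.946·(1 − x) = 185.337
(184.974 − 186.946)·x = 185.337 − 186.946
x = -1.609 / -1.972 = 0.81592 → 81.592% Jl-185, 18.408% Jl-187.

Jl-185: 81.592%, Jl-187: 18.408%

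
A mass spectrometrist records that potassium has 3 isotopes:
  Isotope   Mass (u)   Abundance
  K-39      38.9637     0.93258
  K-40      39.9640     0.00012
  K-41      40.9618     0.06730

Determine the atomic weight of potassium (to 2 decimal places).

The abundance-weighted mean is 0.93258 × 38.9637 + 0.00012 × 39.9640 + 0.06730 × 40.9618
= 36.33677 + 0.00480 + 2.75673 = 39.09830 u

39.10 u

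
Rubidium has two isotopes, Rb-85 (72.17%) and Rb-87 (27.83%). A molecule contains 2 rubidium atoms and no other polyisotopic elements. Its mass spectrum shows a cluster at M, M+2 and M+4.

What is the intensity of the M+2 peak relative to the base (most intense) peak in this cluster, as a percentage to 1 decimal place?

77.1%

Term probabilities: M 0.5209, M+2 0.4017, M+4 0.0775. Base peak = M.
P(M) = C(2,0) × 0.7217^2 × 0.2783^0 = 1 × 0.52085089 × 1.0000 = 0.520851 (base)
P(M+2) = C(2,1) × 0.7217^1 × 0.2783^1 = 2 × 0.7217 × 0.2783 = 0.401698
Relative intensity = 0.401698 / 0.520851 × 100 = 77.1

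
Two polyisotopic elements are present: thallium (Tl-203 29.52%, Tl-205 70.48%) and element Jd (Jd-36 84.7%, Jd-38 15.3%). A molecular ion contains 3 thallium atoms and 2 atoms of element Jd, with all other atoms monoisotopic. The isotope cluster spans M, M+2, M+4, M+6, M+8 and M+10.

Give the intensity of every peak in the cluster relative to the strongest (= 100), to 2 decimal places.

4.99 : 37.58 : 98.50 : 100.00 : 27.34 : 2.22

Thallium pattern (n=3): 0.02572463 : 0.18425524 : 0.43991564 : 0.35010449
Element Jd pattern (n=2): 0.717409 : 0.259182 : 0.023409
Convolve the two distributions (both contribute in 2-u steps):
  M: 0.02572463×0.717409 = 0.018455
  M+2: 0.02572463×0.259182 + 0.18425524×0.717409 = 0.138854
  M+4: 0.02572463×0.023409 + 0.18425524×0.259182 + 0.43991564×0.717409 = 0.363957
  M+6: 0.18425524×0.023409 + 0.43991564×0.259182 + 0.35010449×0.717409 = 0.369500
  M+8: 0.43991564×0.023409 + 0.35010449×0.259182 = 0.101039
  M+10: 0.35010449×0.023409 = 0.008196
Scale to base peak (0.369500) = 100: 4.99 : 37.58 : 98.50 : 100.00 : 27.34 : 2.22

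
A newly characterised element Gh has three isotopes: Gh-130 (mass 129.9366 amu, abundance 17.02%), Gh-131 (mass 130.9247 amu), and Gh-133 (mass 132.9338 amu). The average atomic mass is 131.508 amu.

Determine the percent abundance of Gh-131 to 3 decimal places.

The remaining 82.98% is split between Gh-131 (fraction x) and Gh-133 (fraction 0.8298 − x).
Substituting: 130.9247x + 132.9338(0.8298 − x) = 109.39279068
(130.9247 − 132.9338)x = -0.91567656  ⇒  x = 0.45576, y = 0.37404
Gh-131: 45.576%, Gh-133: 37.404%.

45.576%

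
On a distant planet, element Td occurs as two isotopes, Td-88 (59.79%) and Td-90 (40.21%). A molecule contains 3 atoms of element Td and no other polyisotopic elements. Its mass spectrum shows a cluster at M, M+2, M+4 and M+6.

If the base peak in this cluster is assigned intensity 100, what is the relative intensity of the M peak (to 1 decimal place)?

Binomial terms of (0.5979 + 0.4021)^3: M 0.2137, M+2 0.4312, M+4 0.2900, M+6 0.0650 → M+2 is the base peak.
P(M+2) = C(3,1) × 0.5979^2 × 0.4021^1 = 3 × 0.35748441 × 0.4021 = 0.431233 (base)
P(M) = C(3,0) × 0.5979^3 × 0.4021^0 = 1 × 0.21373993 × 1.0000 = 0.213740
Relative intensity = 0.213740 / 0.431233 × 100 = 49.6

49.6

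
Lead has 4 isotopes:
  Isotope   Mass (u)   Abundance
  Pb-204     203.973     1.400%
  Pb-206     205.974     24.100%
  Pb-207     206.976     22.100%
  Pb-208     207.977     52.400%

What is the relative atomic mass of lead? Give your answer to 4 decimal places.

Weight each isotope mass by its fractional abundance: 0.01400 × 203.973 + 0.24100 × 205.974 + 0.22100 × 206.976 + 0.52400 × 207.977
= 2.85562 + 49.63973 + 45.74170 + 108.97995 = 207.21700 u

207.2170 u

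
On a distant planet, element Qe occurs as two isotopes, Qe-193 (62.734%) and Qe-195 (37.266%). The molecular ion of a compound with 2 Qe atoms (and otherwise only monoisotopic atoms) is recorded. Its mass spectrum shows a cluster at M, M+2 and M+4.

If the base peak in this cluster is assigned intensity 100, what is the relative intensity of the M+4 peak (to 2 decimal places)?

Binomial terms of (0.62734 + 0.37266)^2: M 0.3936, M+2 0.4676, M+4 0.1389 → M+2 is the base peak.
P(M+2) = C(2,1) × 0.62734^1 × 0.37266^1 = 2 × 0.62734 × 0.37266 = 0.467569 (base)
P(M+4) = C(2,2) × 0.62734^0 × 0.37266^2 = 1 × 1.0000 × 0.13887548 = 0.138875
Relative intensity = 0.138875 / 0.467569 × 100 = 29.70

29.70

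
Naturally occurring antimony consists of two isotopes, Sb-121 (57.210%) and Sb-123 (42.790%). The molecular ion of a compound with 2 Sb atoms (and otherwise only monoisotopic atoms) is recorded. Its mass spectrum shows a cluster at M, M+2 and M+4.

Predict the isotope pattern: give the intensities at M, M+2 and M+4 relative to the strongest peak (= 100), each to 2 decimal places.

66.85 : 100.00 : 37.40

The 2 Sb atoms are independent, so intensities follow the terms of (0.57210 + 0.42790)^2.
P(M) = 0.57210^2 = 0.327298
P(M+2) = 2 × 0.57210^1 × 0.42790^1 = 0.489603
P(M+4) = 0.42790^2 = 0.183098
The M+2 peak is largest (0.489603); scaling to 100 gives 66.85 : 100.00 : 37.40.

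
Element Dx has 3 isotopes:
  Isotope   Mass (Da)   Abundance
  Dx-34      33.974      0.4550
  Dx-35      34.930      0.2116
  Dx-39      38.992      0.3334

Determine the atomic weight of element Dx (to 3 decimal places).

35.849 Da

Ar = Σ fᵢ·mᵢ = 0.4550 × 33.974 + 0.2116 × 34.930 + 0.3334 × 38.992
= 15.4582 + 7.3912 + 12.9999 = 35.8493 Da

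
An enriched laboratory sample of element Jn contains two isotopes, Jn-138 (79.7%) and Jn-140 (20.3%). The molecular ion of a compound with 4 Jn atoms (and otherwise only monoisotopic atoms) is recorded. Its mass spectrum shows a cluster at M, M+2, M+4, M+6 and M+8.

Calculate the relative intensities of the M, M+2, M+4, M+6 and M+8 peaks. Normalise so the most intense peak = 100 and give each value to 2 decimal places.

Expanding (0.797 + 0.203)^4:
P(M) = 0.797^4 = 0.403490
P(M+2) = 4 × 0.797^3 × 0.203^1 = 0.411084
P(M+4) = 6 × 0.797^2 × 0.203^2 = 0.157058
P(M+6) = 4 × 0.797^1 × 0.203^3 = 0.026669
P(M+8) = 0.203^4 = 0.001698
The M+2 peak is largest (0.411084); scaling to 100 gives 98.15 : 100.00 : 38.21 : 6.49 : 0.41.

98.15 : 100.00 : 38.21 : 6.49 : 0.41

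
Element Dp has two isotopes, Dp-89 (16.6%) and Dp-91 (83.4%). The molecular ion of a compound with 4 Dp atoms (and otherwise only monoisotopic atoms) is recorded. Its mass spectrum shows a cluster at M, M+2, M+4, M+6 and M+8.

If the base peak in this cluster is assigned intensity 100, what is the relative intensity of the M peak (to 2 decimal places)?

Term probabilities: M 0.0008, M+2 0.0153, M+4 0.1150, M+6 0.3852, M+8 0.4838. Base peak = M+8.
P(M+8) = C(4,4) × 0.166^0 × 0.834^4 = 1 × 1.0000 × 0.48379815 = 0.483798 (base)
P(M) = C(4,0) × 0.166^4 × 0.834^0 = 1 × 0.00075933 × 1.0000 = 0.000759
Relative intensity = 0.000759 / 0.483798 × 100 = 0.16

0.16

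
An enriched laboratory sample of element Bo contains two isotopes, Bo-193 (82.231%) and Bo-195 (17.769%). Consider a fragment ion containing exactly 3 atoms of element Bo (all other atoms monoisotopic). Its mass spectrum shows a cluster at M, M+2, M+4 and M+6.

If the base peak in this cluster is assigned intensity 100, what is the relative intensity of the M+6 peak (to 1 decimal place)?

Binomial terms of (0.82231 + 0.17769)^3: M 0.5560, M+2 0.3605, M+4 0.0779, M+6 0.0056 → M is the base peak.
P(M) = C(3,0) × 0.82231^3 × 0.17769^0 = 1 × 0.55604087 × 1.0000 = 0.556041 (base)
P(M+6) = C(3,3) × 0.82231^0 × 0.17769^3 = 1 × 1.0000 × 0.00561034 = 0.005610
Relative intensity = 0.005610 / 0.556041 × 100 = 1.0

1.0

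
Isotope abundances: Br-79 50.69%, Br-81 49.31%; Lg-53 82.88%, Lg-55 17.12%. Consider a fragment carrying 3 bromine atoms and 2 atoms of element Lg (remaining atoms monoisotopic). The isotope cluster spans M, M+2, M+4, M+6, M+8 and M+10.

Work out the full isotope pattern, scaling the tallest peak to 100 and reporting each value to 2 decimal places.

24.47 : 81.51 : 100.00 : 54.26 : 12.27 : 0.96

Bromine pattern (n=3): 0.13024674 : 0.3801026 : 0.36975457 : 0.11989609
Element Lg pattern (n=2): 0.68690944 : 0.28378112 : 0.02930944
Convolve the two distributions (both contribute in 2-u steps):
  M: 0.13024674×0.68690944 = 0.089468
  M+2: 0.13024674×0.28378112 + 0.3801026×0.68690944 = 0.298058
  M+4: 0.13024674×0.02930944 + 0.3801026×0.28378112 + 0.36975457×0.68690944 = 0.365671
  M+6: 0.3801026×0.02930944 + 0.36975457×0.28378112 + 0.11989609×0.68690944 = 0.198428
  M+8: 0.36975457×0.02930944 + 0.11989609×0.28378112 = 0.044862
  M+10: 0.11989609×0.02930944 = 0.003514
Scale to base peak (0.365671) = 100: 24.47 : 81.51 : 100.00 : 54.26 : 12.27 : 0.96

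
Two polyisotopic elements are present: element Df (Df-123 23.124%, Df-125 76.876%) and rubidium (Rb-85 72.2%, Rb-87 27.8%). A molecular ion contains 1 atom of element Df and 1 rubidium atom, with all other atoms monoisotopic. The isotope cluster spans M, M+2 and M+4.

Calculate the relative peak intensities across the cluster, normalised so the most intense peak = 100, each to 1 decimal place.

Element Df pattern (n=1): 0.23124 : 0.76876
Rubidium pattern (n=1): 0.7220 : 0.2780
Convolve the two distributions (both contribute in 2-u steps):
  M: 0.23124×0.7220 = 0.166955
  M+2: 0.23124×0.2780 + 0.76876×0.7220 = 0.619329
  M+4: 0.76876×0.2780 = 0.213715
Scale to base peak (0.619329) = 100: 27.0 : 100.0 : 34.5

27.0 : 100.0 : 34.5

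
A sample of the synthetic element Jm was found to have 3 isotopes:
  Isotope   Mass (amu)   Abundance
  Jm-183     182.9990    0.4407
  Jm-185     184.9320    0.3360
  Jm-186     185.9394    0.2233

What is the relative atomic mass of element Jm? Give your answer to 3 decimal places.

184.305 amu

Ar = Σ fᵢ·mᵢ = 0.4407 × 182.9990 + 0.3360 × 184.9320 + 0.2233 × 185.9394
= 80.64766 + 62.13715 + 41.52027 = 184.30508 amu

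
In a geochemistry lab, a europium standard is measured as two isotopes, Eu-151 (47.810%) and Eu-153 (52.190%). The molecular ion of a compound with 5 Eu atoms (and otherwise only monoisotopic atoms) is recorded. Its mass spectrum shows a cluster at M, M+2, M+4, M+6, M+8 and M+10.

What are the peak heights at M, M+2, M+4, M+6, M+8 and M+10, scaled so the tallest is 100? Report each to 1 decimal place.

Each Eu atom is independently Eu-151 (p = 0.47810) or Eu-153 (q = 0.52190); the cluster is the binomial expansion (p + q)^5.
P(M) = 0.47810^5 = 0.024980
P(M+2) = 5 × 0.47810^4 × 0.52190^1 = 0.136343
P(M+4) = 10 × 0.47810^3 × 0.52190^2 = 0.297667
P(M+6) = 10 × 0.47810^2 × 0.52190^3 = 0.324937
P(M+8) = 5 × 0.47810^1 × 0.52190^4 = 0.177353
P(M+10) = 0.52190^5 = 0.038720
The M+6 peak is largest (0.324937); scaling to 100 gives 7.7 : 42.0 : 91.6 : 100.0 : 54.6 : 11.9.

7.7 : 42.0 : 91.6 : 100.0 : 54.6 : 11.9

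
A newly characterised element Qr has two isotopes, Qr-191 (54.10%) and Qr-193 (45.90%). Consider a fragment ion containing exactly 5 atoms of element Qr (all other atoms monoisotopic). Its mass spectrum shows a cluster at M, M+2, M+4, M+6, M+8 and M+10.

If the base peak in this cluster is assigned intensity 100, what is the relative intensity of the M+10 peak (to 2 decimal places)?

(0.5410 + 0.4590)^5 gives M 0.0463, M+2 0.1966, M+4 0.3336, M+6 0.2830, M+8 0.1201, M+10 0.0204; the largest is M+4.
P(M+4) = C(5,2) × 0.5410^3 × 0.4590^2 = 10 × 0.15834042 × 0.210681 = 0.333593 (base)
P(M+10) = C(5,5) × 0.5410^0 × 0.4590^5 = 1 × 1.0000 × 0.0203734 = 0.020373
Relative intensity = 0.020373 / 0.333593 × 100 = 6.11

6.11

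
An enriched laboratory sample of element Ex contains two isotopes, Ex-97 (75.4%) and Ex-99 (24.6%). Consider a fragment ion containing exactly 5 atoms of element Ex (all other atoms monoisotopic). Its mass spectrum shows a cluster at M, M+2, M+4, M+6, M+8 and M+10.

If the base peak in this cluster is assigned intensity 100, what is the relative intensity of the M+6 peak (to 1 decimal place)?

21.3

(0.754 + 0.246)^5 gives M 0.2437, M+2 0.3975, M+4 0.2594, M+6 0.0846, M+8 0.0138, M+10 0.0009; the largest is M+2.
P(M+2) = C(5,1) × 0.754^4 × 0.246^1 = 5 × 0.32321044 × 0.2460 = 0.397549 (base)
P(M+6) = C(5,3) × 0.754^2 × 0.246^3 = 10 × 0.568516 × 0.01488694 = 0.084635
Relative intensity = 0.084635 / 0.397549 × 100 = 21.3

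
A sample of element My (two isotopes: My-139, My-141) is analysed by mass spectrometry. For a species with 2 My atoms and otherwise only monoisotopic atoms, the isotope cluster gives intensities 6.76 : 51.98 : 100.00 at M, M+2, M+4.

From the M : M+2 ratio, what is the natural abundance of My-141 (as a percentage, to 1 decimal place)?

79.4%

Write p for the My-139 fraction. I(M+2)/I(M) = [C(2,1)·p^1·(1−p)] / p^2 = 2·(1−p)/p = 51.98/6.76 = 7.6893
(1−p)/p = 7.6893/2 = 3.8447  ⇒  p = 1/(1 + 3.8447) = 0.2064
My-139: 20.6%, My-141: 79.4%.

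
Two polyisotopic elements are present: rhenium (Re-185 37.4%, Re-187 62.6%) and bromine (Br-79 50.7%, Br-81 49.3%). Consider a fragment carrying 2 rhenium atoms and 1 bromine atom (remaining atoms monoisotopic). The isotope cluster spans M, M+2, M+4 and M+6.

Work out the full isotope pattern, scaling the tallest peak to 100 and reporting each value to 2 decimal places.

16.51 : 71.33 : 100.00 : 44.98

Rhenium pattern (n=2): 0.139876 : 0.468248 : 0.391876
Bromine pattern (n=1): 0.5070 : 0.4930
Convolve the two distributions (both contribute in 2-u steps):
  M: 0.139876×0.5070 = 0.070917
  M+2: 0.139876×0.4930 + 0.468248×0.5070 = 0.306361
  M+4: 0.468248×0.4930 + 0.391876×0.5070 = 0.429527
  M+6: 0.391876×0.4930 = 0.193195
Scale to base peak (0.429527) = 100: 16.51 : 71.33 : 100.00 : 44.98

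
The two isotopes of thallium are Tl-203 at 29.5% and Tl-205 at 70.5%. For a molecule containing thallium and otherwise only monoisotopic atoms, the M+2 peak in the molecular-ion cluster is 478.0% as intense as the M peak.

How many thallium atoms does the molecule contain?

2

The M+2/M ratio from n Tl atoms is n · q/p = n · 0.705/0.295.
n = 4.780 × 0.295/0.705 = 2.00 ≈ 2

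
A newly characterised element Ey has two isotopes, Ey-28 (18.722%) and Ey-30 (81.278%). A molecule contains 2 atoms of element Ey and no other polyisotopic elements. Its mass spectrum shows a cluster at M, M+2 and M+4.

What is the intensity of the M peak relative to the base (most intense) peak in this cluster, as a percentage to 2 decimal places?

Binomial terms of (0.18722 + 0.81278)^2: M 0.0351, M+2 0.3043, M+4 0.6606 → M+4 is the base peak.
P(M+4) = C(2,2) × 0.18722^0 × 0.81278^2 = 1 × 1.0000 × 0.66061133 = 0.660611 (base)
P(M) = C(2,0) × 0.18722^2 × 0.81278^0 = 1 × 0.03505133 × 1.0000 = 0.035051
Relative intensity = 0.035051 / 0.660611 × 100 = 5.31

5.31%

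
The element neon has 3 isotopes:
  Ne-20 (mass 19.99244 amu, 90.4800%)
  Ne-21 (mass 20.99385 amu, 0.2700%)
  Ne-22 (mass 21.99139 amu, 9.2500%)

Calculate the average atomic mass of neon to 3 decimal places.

20.180 amu

Average mass = Σ (abundance × isotope mass) = 0.904800 × 19.99244 + 0.002700 × 20.99385 + 0.092500 × 21.99139
= 18.089160 + 0.056683 + 2.034204 = 20.180047 amu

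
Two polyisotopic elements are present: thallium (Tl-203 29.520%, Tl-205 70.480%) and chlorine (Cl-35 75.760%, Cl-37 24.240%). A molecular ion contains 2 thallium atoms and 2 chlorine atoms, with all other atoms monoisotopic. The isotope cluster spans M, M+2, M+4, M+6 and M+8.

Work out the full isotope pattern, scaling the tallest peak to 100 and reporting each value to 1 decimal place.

Thallium pattern (n=2): 0.08714304 : 0.41611392 : 0.49674304
Chlorine pattern (n=2): 0.57395776 : 0.36728448 : 0.05875776
Convolve the two distributions (both contribute in 2-u steps):
  M: 0.08714304×0.57395776 = 0.050016
  M+2: 0.08714304×0.36728448 + 0.41611392×0.57395776 = 0.270838
  M+4: 0.08714304×0.05875776 + 0.41611392×0.36728448 + 0.49674304×0.57395776 = 0.443062
  M+6: 0.41611392×0.05875776 + 0.49674304×0.36728448 = 0.206896
  M+8: 0.49674304×0.05875776 = 0.029188
Scale to base peak (0.443062) = 100: 11.3 : 61.1 : 100.0 : 46.7 : 6.6

11.3 : 61.1 : 100.0 : 46.7 : 6.6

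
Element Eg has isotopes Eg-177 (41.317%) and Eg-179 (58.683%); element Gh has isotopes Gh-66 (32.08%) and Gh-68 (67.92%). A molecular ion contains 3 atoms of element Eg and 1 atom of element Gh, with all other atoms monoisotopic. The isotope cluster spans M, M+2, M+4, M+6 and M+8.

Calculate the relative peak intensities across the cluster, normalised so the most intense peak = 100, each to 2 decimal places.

Element Eg pattern (n=3): 0.07053202 : 0.30053228 : 0.42684938 : 0.20208632
Element Gh pattern (n=1): 0.3208 : 0.6792
Convolve the two distributions (both contribute in 2-u steps):
  M: 0.07053202×0.3208 = 0.022627
  M+2: 0.07053202×0.6792 + 0.30053228×0.3208 = 0.144316
  M+4: 0.30053228×0.6792 + 0.42684938×0.3208 = 0.341055
  M+6: 0.42684938×0.6792 + 0.20208632×0.3208 = 0.354745
  M+8: 0.20208632×0.6792 = 0.137257
Scale to base peak (0.354745) = 100: 6.38 : 40.68 : 96.14 : 100.00 : 38.69

6.38 : 40.68 : 96.14 : 100.00 : 38.69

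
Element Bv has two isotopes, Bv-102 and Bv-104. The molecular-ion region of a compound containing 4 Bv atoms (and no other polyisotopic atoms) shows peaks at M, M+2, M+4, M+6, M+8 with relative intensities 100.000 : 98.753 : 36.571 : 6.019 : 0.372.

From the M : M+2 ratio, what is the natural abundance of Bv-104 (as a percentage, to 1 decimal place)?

19.8%

If p is the fraction of Bv that is Bv-102, then I(M+2)/I(M) = [C(4,1)·p^3·(1−p)] / p^4 = 4·(1−p)/p = 98.753/100.000 = 0.9875
(1−p)/p = 0.9875/4 = 0.2469  ⇒  p = 1/(1 + 0.2469) = 0.8020
Bv-102: 80.2%, Bv-104: 19.8%.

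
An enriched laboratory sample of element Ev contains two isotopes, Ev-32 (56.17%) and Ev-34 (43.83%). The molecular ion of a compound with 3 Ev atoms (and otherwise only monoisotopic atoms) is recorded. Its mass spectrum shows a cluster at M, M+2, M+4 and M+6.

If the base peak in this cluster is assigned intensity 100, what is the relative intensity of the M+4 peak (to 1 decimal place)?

78.0

Binomial terms of (0.5617 + 0.4383)^3: M 0.1772, M+2 0.4149, M+4 0.3237, M+6 0.0842 → M+2 is the base peak.
P(M+2) = C(3,1) × 0.5617^2 × 0.4383^1 = 3 × 0.31550689 × 0.4383 = 0.414860 (base)
P(M+4) = C(3,2) × 0.5617^1 × 0.4383^2 = 3 × 0.5617 × 0.19210689 = 0.323719
Relative intensity = 0.323719 / 0.414860 × 100 = 78.0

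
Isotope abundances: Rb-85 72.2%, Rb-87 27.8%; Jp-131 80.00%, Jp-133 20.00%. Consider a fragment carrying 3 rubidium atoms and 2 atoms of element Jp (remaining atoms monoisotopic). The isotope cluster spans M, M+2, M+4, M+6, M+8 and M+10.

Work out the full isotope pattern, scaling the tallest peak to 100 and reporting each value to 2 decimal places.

Rubidium pattern (n=3): 0.37636705 : 0.43475086 : 0.16739714 : 0.02148495
Element Jp pattern (n=2): 0.6400 : 0.3200 : 0.0400
Convolve the two distributions (both contribute in 2-u steps):
  M: 0.37636705×0.6400 = 0.240875
  M+2: 0.37636705×0.3200 + 0.43475086×0.6400 = 0.398678
  M+4: 0.37636705×0.0400 + 0.43475086×0.3200 + 0.16739714×0.6400 = 0.261309
  M+6: 0.43475086×0.0400 + 0.16739714×0.3200 + 0.02148495×0.6400 = 0.084707
  M+8: 0.16739714×0.0400 + 0.02148495×0.3200 = 0.013571
  M+10: 0.02148495×0.0400 = 0.000859
Scale to base peak (0.398678) = 100: 60.42 : 100.00 : 65.54 : 21.25 : 3.40 : 0.22

60.42 : 100.00 : 65.54 : 21.25 : 3.40 : 0.22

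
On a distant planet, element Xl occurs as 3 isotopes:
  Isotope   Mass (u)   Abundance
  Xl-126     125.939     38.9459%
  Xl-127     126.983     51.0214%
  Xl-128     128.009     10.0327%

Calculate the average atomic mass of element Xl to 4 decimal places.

126.6793 u

Average mass = Σ (abundance × isotope mass) = 0.389459 × 125.939 + 0.510214 × 126.983 + 0.100327 × 128.009
= 49.04808 + 64.78850 + 12.84276 = 126.67934 u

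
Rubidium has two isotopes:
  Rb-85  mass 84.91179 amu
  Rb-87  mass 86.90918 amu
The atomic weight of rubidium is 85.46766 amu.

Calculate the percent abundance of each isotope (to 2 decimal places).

Writing the weighted mean with unknown fraction x of Rb-85:
84.91179·x + 86.90918·(1 − x) = 85.46766
(84.91179 − 86.90918)·x = 85.46766 − 86.90918
x = -1.44152 / -1.99739 = 0.72170 → 72.17% Rb-85, 27.83% Rb-87.

Rb-85: 72.17%, Rb-87: 27.83%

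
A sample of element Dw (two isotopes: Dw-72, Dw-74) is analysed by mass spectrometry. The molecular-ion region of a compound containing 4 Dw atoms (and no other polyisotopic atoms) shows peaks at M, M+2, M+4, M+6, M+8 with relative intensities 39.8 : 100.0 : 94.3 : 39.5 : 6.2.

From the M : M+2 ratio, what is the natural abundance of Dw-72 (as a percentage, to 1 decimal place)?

Write p for the Dw-72 fraction. I(M+2)/I(M) = [C(4,1)·p^3·(1−p)] / p^4 = 4·(1−p)/p = 100.0/39.8 = 2.5126
(1−p)/p = 2.5126/4 = 0.6281  ⇒  p = 1/(1 + 0.6281) = 0.6142
Dw-72: 61.4%, Dw-74: 38.6%.

61.4%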